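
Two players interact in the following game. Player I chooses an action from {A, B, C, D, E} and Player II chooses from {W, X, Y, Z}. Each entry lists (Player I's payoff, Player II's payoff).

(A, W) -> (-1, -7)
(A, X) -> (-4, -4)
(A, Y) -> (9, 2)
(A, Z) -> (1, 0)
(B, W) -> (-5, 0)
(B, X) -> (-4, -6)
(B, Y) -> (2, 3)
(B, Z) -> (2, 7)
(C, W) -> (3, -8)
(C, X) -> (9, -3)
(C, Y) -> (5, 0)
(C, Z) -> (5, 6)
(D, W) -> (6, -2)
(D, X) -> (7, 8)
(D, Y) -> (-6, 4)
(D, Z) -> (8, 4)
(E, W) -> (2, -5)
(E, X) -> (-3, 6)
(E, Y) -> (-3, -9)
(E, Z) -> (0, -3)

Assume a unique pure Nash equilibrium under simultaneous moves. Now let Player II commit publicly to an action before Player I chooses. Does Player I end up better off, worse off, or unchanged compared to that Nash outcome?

Work backward from Player I's decision.
- W → Player I plays D (best of -1, -5, 3, 6, 2); Player II gets -2.
- X → Player I plays C (best of -4, -4, 9, 7, -3); Player II gets -3.
- Y → Player I plays A (best of 9, 2, 5, -6, -3); Player II gets 2.
- Z → Player I plays D (best of 1, 2, 5, 8, 0); Player II gets 4.
Player II's induced payoffs are -2, -3, 2, 4, so Player II commits to Z. Subgame-perfect outcome: (D, Z) with payoffs (8, 4).
Now find the simultaneous Nash equilibrium.
Player I's best replies: W→D; X→C; Y→A; Z→D.
Player II's best replies: A→Y; B→Z; C→Z; D→X; E→X.
The unique mutual best reply is (A, Y), giving (9, 2).
Player I earns 8 sequentially versus 9 at the Nash outcome: worse off.

worse off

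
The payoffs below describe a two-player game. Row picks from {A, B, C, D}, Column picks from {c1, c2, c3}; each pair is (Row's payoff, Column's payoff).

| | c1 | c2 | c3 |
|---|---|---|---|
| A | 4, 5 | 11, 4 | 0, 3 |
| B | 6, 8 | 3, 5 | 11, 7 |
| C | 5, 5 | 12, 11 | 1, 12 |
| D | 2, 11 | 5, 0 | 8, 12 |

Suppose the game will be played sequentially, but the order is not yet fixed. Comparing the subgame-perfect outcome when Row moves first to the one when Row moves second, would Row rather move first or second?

If Row leads: Column's best replies are A→c1, B→c1, C→c3, D→c3; Row's induced payoffs 4, 6, 1, 8; outcome (D, c3), payoffs (8, 12).
If Column leads: Row's best replies are c1→B, c2→C, c3→B; Column's induced payoffs 8, 11, 7; outcome (C, c2), payoffs (12, 11).
Row gets 8 moving first and 12 moving second, so Row prefers to move second.

second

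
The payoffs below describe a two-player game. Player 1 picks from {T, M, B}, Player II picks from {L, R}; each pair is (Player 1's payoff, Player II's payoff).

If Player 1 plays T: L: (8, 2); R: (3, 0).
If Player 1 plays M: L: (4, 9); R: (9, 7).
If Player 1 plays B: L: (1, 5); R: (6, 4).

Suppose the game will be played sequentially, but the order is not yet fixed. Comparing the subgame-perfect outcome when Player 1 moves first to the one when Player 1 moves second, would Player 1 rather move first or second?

If Player 1 leads: Player II's best replies are T→L, M→L, B→L; Player 1's induced payoffs 8, 4, 1; outcome (T, L), payoffs (8, 2).
If Player II leads: Player 1's best replies are L→T, R→M; Player II's induced payoffs 2, 7; outcome (M, R), payoffs (9, 7).
Player 1 gets 8 moving first and 9 moving second, so Player 1 prefers to move second.

second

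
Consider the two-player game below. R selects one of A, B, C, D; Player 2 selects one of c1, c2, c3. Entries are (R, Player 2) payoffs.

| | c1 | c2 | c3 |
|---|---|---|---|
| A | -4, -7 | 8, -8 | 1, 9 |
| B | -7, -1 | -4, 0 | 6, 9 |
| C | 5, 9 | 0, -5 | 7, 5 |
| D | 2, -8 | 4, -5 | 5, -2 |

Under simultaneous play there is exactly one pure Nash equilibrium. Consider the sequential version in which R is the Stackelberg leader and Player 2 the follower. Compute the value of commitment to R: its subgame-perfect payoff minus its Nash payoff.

1

Player 2 best-responds to each possible R move:
- A: Player 2 compares -7, -8, 9 and picks c3; R would get 1.
- B: Player 2 compares -1, 0, 9 and picks c3; R would get 6.
- C: Player 2 compares 9, -5, 5 and picks c1; R would get 5.
- D: Player 2 compares -8, -5, -2 and picks c3; R would get 5.
Maximizing over 1, 6, 5, 5, R chooses B. Subgame-perfect outcome: (B, c3) with payoffs (6, 9).
Under simultaneous play:
R's best replies: c1→C; c2→A; c3→C.
Player 2's best replies: A→c3; B→c3; C→c1; D→c3.
The unique mutual best reply is (C, c1), giving (5, 9).
R's commitment gain: 6 − 5 = 1.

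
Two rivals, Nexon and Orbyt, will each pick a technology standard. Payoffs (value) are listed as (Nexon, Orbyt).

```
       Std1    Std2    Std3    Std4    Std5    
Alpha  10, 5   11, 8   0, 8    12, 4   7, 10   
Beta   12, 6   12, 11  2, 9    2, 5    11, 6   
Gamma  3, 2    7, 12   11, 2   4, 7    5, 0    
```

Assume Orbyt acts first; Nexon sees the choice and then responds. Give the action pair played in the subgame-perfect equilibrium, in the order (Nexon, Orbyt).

Nexon best-responds to each possible Orbyt move:
- Std1 → Nexon plays Beta (best of 10, 12, 3); Orbyt gets 6.
- Std2 → Nexon plays Beta (best of 11, 12, 7); Orbyt gets 11.
- Std3 → Nexon plays Gamma (best of 0, 2, 11); Orbyt gets 2.
- Std4 → Nexon plays Alpha (best of 12, 2, 4); Orbyt gets 4.
- Std5 → Nexon plays Beta (best of 7, 11, 5); Orbyt gets 6.
Maximizing over 6, 11, 2, 4, 6, Orbyt chooses Std2. Subgame-perfect outcome: (Beta, Std2) with payoffs (12, 11).

(Beta, Std2)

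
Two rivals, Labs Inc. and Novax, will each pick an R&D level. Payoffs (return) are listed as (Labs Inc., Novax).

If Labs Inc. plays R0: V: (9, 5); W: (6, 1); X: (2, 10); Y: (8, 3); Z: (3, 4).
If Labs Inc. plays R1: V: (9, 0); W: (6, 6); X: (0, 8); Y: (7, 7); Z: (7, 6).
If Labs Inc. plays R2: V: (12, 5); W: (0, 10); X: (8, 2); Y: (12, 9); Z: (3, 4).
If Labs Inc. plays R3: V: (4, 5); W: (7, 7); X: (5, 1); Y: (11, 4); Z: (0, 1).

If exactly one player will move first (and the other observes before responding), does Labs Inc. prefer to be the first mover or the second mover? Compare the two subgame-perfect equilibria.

second

If Labs Inc. leads: Novax's best replies are R0→X, R1→X, R2→W, R3→W; Labs Inc.'s induced payoffs 2, 0, 0, 7; outcome (R3, W), payoffs (7, 7).
If Novax leads: Labs Inc.'s best replies are V→R2, W→R3, X→R2, Y→R2, Z→R1; Novax's induced payoffs 5, 7, 2, 9, 6; outcome (R2, Y), payoffs (12, 9).
Labs Inc. gets 7 moving first and 12 moving second, so Labs Inc. prefers to move second.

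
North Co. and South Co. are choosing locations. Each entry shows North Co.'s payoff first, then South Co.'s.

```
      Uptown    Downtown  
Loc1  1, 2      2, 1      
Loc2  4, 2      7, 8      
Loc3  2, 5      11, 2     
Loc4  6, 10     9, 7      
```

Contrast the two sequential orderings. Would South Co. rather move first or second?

If North Co. leads: South Co.'s best replies are Loc1→Uptown, Loc2→Downtown, Loc3→Uptown, Loc4→Uptown; North Co.'s induced payoffs 1, 7, 2, 6; outcome (Loc2, Downtown), payoffs (7, 8).
If South Co. leads: North Co.'s best replies are Uptown→Loc4, Downtown→Loc3; South Co.'s induced payoffs 10, 2; outcome (Loc4, Uptown), payoffs (6, 10).
South Co. gets 10 moving first and 8 moving second, so South Co. prefers to move first.

first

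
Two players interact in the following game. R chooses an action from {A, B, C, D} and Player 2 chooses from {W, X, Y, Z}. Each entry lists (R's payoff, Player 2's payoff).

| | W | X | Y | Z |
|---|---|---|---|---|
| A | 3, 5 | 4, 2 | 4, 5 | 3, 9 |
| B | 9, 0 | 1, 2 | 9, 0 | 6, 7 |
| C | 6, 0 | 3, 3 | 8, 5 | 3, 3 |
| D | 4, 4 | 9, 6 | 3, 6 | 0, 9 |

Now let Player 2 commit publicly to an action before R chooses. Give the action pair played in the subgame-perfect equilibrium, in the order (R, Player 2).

(B, Z)

R best-responds to each possible Player 2 move:
- W: R compares 3, 9, 6, 4 and picks B; Player 2 would get 0.
- X: R compares 4, 1, 3, 9 and picks D; Player 2 would get 6.
- Y: R compares 4, 9, 8, 3 and picks B; Player 2 would get 0.
- Z: R compares 3, 6, 3, 0 and picks B; Player 2 would get 7.
Player 2's induced payoffs are 0, 6, 0, 7, so Player 2 commits to Z. Subgame-perfect outcome: (B, Z) with payoffs (6, 7).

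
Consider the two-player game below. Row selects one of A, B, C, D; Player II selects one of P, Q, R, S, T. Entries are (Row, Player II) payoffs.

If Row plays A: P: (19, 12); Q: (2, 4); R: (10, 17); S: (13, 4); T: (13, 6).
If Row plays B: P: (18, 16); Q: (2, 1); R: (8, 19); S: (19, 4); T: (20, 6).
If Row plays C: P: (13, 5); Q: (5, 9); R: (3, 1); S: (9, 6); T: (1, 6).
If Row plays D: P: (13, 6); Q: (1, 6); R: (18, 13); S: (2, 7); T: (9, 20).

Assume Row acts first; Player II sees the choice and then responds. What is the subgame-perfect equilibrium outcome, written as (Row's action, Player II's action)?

(A, R)

Solve by backward induction (Row leads).
- A → Player II plays R (best of 12, 4, 17, 4, 6); Row gets 10.
- B → Player II plays R (best of 16, 1, 19, 4, 6); Row gets 8.
- C → Player II plays Q (best of 5, 9, 1, 6, 6); Row gets 5.
- D → Player II plays T (best of 6, 6, 13, 7, 20); Row gets 9.
Row's induced payoffs are 10, 8, 5, 9, so Row commits to A. Subgame-perfect outcome: (A, R) with payoffs (10, 17).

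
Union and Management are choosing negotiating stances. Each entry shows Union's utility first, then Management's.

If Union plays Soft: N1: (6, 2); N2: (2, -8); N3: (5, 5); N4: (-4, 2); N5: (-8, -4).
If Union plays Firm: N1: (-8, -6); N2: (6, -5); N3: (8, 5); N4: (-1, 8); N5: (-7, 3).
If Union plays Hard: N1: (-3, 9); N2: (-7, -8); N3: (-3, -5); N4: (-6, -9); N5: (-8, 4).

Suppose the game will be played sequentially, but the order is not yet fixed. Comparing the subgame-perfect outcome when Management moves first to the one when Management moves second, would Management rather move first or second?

If Union leads: Management's best replies are Soft→N3, Firm→N4, Hard→N1; Union's induced payoffs 5, -1, -3; outcome (Soft, N3), payoffs (5, 5).
If Management leads: Union's best replies are N1→Soft, N2→Firm, N3→Firm, N4→Firm, N5→Firm; Management's induced payoffs 2, -5, 5, 8, 3; outcome (Firm, N4), payoffs (-1, 8).
Management gets 8 moving first and 5 moving second, so Management prefers to move first.

first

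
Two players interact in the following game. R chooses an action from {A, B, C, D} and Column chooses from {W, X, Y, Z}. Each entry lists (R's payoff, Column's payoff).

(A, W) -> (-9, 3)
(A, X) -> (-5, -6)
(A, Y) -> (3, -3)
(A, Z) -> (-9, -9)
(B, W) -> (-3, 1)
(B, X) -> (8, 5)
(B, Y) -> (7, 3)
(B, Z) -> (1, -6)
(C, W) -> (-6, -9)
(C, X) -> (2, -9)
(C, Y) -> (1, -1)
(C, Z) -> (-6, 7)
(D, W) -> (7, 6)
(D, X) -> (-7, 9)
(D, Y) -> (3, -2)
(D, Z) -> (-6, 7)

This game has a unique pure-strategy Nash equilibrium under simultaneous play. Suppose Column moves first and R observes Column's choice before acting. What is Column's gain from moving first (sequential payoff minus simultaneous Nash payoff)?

1

Backward induction with Column moving first.
- W: R compares -9, -3, -6, 7 and picks D; Column would get 6.
- X: R compares -5, 8, 2, -7 and picks B; Column would get 5.
- Y: R compares 3, 7, 1, 3 and picks B; Column would get 3.
- Z: R compares -9, 1, -6, -6 and picks B; Column would get -6.
Column's induced payoffs are 6, 5, 3, -6, so Column commits to W. Subgame-perfect outcome: (D, W) with payoffs (7, 6).
Under simultaneous play:
R's best replies: W→D; X→B; Y→B; Z→B.
Column's best replies: A→W; B→X; C→Z; D→X.
The unique mutual best reply is (B, X), giving (8, 5).
Column's commitment gain: 6 − 5 = 1.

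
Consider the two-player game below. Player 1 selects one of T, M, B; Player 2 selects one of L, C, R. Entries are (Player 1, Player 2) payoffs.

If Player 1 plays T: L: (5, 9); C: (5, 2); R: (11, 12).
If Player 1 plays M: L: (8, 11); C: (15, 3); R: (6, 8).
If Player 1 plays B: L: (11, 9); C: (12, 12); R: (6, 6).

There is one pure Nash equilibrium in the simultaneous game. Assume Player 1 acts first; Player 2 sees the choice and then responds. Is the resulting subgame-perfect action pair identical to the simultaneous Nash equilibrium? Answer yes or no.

Work backward from Player 2's decision.
- T: BR = R, leader payoff 11.
- M: BR = L, leader payoff 8.
- B: BR = C, leader payoff 12.
Among 11, 8, 12, the best is 12 at B. Subgame-perfect outcome: (B, C) with payoffs (12, 12).
Now find the simultaneous Nash equilibrium.
Player 1's best replies: L→B; C→M; R→T.
Player 2's best replies: T→R; M→L; B→C.
Only (T, R) has each player best-responding; Nash payoffs (11, 12).
Sequential outcome (B, C) differs from the Nash profile (T, R).

no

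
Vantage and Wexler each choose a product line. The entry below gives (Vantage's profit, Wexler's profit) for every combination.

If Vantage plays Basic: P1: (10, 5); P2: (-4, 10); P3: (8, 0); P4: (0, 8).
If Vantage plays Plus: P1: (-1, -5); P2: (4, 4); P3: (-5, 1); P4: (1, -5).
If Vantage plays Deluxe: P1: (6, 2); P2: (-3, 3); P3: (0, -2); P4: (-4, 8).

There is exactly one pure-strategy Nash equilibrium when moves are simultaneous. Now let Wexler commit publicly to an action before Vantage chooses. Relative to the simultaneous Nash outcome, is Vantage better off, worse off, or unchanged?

better off

Work backward from Vantage's decision.
- P1: BR = Basic, leader payoff 5.
- P2: BR = Plus, leader payoff 4.
- P3: BR = Basic, leader payoff 0.
- P4: BR = Plus, leader payoff -5.
Wexler's induced payoffs are 5, 4, 0, -5, so Wexler commits to P1. Subgame-perfect outcome: (Basic, P1) with payoffs (10, 5).
Now find the simultaneous Nash equilibrium.
Vantage's best replies: P1→Basic; P2→Plus; P3→Basic; P4→Plus.
Wexler's best replies: Basic→P2; Plus→P2; Deluxe→P4.
Only (Plus, P2) has each player best-responding; Nash payoffs (4, 4).
Vantage earns 10 sequentially versus 4 at the Nash outcome: better off.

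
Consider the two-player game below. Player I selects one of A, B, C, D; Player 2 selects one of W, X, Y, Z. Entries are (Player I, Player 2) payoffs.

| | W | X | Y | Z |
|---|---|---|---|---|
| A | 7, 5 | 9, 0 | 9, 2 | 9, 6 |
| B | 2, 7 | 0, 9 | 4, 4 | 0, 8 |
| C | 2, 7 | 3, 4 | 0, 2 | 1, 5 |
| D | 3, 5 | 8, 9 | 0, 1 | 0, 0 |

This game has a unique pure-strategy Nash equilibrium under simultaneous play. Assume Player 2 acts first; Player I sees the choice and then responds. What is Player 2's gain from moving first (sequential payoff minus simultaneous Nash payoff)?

Backward induction with Player 2 moving first.
- W: Player I compares 7, 2, 2, 3 and picks A; Player 2 would get 5.
- X: Player I compares 9, 0, 3, 8 and picks A; Player 2 would get 0.
- Y: Player I compares 9, 4, 0, 0 and picks A; Player 2 would get 2.
- Z: Player I compares 9, 0, 1, 0 and picks A; Player 2 would get 6.
Among 5, 0, 2, 6, the best is 6 at Z. Subgame-perfect outcome: (A, Z) with payoffs (9, 6).
Under simultaneous play:
Player I's best replies: W→A; X→A; Y→A; Z→A.
Player 2's best replies: A→Z; B→X; C→W; D→X.
The unique mutual best reply is (A, Z), giving (9, 6).
Player 2's commitment gain: 6 − 6 = 0.

0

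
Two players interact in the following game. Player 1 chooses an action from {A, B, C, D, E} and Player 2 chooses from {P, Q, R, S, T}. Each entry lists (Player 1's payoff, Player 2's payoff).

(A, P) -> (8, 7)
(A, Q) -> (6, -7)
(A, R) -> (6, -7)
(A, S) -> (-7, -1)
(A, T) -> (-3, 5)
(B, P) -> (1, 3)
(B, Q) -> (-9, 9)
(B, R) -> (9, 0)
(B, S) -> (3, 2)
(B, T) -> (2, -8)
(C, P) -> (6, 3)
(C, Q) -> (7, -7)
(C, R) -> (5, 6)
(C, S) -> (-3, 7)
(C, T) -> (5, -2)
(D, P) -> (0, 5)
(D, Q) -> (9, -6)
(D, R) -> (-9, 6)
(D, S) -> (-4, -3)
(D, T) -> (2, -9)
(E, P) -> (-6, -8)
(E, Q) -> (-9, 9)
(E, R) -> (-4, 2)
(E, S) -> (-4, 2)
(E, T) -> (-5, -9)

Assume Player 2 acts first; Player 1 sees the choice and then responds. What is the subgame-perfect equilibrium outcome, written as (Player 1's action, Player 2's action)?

Player 1 best-responds to each possible Player 2 move:
- P → Player 1 plays A (best of 8, 1, 6, 0, -6); Player 2 gets 7.
- Q → Player 1 plays D (best of 6, -9, 7, 9, -9); Player 2 gets -6.
- R → Player 1 plays B (best of 6, 9, 5, -9, -4); Player 2 gets 0.
- S → Player 1 plays B (best of -7, 3, -3, -4, -4); Player 2 gets 2.
- T → Player 1 plays C (best of -3, 2, 5, 2, -5); Player 2 gets -2.
Player 2's induced payoffs are 7, -6, 0, 2, -2, so Player 2 commits to P. Subgame-perfect outcome: (A, P) with payoffs (8, 7).

(A, P)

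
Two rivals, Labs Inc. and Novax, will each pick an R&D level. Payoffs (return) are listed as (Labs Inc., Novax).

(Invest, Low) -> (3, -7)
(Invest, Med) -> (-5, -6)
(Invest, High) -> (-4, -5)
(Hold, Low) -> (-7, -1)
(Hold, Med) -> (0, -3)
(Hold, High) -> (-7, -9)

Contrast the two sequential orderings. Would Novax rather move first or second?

first

If Labs Inc. leads: Novax's best replies are Invest→High, Hold→Low; Labs Inc.'s induced payoffs -4, -7; outcome (Invest, High), payoffs (-4, -5).
If Novax leads: Labs Inc.'s best replies are Low→Invest, Med→Hold, High→Invest; Novax's induced payoffs -7, -3, -5; outcome (Hold, Med), payoffs (0, -3).
Novax gets -3 moving first and -5 moving second, so Novax prefers to move first.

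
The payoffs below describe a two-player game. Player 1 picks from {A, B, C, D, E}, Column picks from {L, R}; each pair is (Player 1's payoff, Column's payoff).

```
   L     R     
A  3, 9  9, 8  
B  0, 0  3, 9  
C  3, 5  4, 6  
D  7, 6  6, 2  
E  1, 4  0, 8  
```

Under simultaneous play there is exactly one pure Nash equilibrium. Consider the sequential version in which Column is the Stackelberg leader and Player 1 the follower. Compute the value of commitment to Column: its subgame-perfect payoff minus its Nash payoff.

Backward induction with Column moving first.
- L: BR = D, leader payoff 6.
- R: BR = A, leader payoff 8.
Among 6, 8, the best is 8 at R. Subgame-perfect outcome: (A, R) with payoffs (9, 8).
For the simultaneous game, intersect best replies.
Player 1's best replies: L→D; R→A.
Column's best replies: A→L; B→R; C→R; D→L; E→R.
The unique mutual best reply is (D, L), giving (7, 6).
Column's commitment gain: 8 − 6 = 2.

2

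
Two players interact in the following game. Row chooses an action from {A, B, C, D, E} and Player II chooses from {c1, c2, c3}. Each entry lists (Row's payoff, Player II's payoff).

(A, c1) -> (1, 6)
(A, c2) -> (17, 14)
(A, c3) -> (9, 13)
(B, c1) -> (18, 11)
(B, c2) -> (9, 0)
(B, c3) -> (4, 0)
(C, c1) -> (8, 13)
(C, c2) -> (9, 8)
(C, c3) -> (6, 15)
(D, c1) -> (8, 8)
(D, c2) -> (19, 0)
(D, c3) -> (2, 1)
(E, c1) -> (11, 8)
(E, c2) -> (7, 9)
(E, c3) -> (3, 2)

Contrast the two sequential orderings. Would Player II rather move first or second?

first

If Row leads: Player II's best replies are A→c2, B→c1, C→c3, D→c1, E→c2; Row's induced payoffs 17, 18, 6, 8, 7; outcome (B, c1), payoffs (18, 11).
If Player II leads: Row's best replies are c1→B, c2→D, c3→A; Player II's induced payoffs 11, 0, 13; outcome (A, c3), payoffs (9, 13).
Player II gets 13 moving first and 11 moving second, so Player II prefers to move first.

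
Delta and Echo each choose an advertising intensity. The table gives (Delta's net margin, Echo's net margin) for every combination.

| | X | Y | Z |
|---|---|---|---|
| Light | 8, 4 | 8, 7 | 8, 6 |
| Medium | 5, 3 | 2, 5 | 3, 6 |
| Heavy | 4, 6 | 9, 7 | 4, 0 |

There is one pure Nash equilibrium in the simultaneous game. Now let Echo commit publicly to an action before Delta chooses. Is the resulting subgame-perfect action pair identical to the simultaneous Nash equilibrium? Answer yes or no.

yes

Delta best-responds to each possible Echo move:
- X → Delta plays Light (best of 8, 5, 4); Echo gets 4.
- Y → Delta plays Heavy (best of 8, 2, 9); Echo gets 7.
- Z → Delta plays Light (best of 8, 3, 4); Echo gets 6.
Among 4, 7, 6, the best is 7 at Y. Subgame-perfect outcome: (Heavy, Y) with payoffs (9, 7).
For the simultaneous game, intersect best replies.
Delta's best replies: X→Light; Y→Heavy; Z→Light.
Echo's best replies: Light→Y; Medium→Z; Heavy→Y.
Only (Heavy, Y) has each player best-responding; Nash payoffs (9, 7).
Sequential outcome (Heavy, Y) coincides with the Nash profile (Heavy, Y).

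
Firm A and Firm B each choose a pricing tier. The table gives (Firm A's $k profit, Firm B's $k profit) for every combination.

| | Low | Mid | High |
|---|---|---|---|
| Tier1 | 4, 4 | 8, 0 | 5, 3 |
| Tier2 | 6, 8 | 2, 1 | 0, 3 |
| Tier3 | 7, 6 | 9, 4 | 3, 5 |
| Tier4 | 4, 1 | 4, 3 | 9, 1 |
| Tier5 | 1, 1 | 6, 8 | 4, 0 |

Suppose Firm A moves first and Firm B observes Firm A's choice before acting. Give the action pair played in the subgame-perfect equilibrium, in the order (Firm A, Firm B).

(Tier3, Low)

Firm B best-responds to each possible Firm A move:
- Tier1: BR = Low, leader payoff 4.
- Tier2: BR = Low, leader payoff 6.
- Tier3: BR = Low, leader payoff 7.
- Tier4: BR = Mid, leader payoff 4.
- Tier5: BR = Mid, leader payoff 6.
Among 4, 6, 7, 4, 6, the best is 7 at Tier3. Subgame-perfect outcome: (Tier3, Low) with payoffs (7, 6).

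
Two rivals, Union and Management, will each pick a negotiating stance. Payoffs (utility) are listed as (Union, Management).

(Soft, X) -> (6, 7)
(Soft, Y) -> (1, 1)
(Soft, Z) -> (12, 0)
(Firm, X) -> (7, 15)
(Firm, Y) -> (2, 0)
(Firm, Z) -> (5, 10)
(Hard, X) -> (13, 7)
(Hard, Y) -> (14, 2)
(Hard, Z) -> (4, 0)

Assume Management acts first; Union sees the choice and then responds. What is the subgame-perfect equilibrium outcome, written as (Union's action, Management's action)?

(Hard, X)

Solve by backward induction (Management leads).
- X: BR = Hard, leader payoff 7.
- Y: BR = Hard, leader payoff 2.
- Z: BR = Soft, leader payoff 0.
Management's induced payoffs are 7, 2, 0, so Management commits to X. Subgame-perfect outcome: (Hard, X) with payoffs (13, 7).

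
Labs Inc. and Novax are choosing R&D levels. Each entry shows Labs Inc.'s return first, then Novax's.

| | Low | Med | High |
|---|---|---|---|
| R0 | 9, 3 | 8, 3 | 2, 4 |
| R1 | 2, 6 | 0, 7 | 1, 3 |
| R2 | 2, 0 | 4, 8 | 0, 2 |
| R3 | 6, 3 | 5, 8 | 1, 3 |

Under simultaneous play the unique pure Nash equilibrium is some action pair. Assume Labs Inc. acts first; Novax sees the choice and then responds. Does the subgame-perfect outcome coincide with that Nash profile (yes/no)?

Work backward from Novax's decision.
- R0: Novax compares 3, 3, 4 and picks High; Labs Inc. would get 2.
- R1: Novax compares 6, 7, 3 and picks Med; Labs Inc. would get 0.
- R2: Novax compares 0, 8, 2 and picks Med; Labs Inc. would get 4.
- R3: Novax compares 3, 8, 3 and picks Med; Labs Inc. would get 5.
Among 2, 0, 4, 5, the best is 5 at R3. Subgame-perfect outcome: (R3, Med) with payoffs (5, 8).
Under simultaneous play:
Labs Inc.'s best replies: Low→R0; Med→R0; High→R0.
Novax's best replies: R0→High; R1→Med; R2→Med; R3→Med.
Only (R0, High) has each player best-responding; Nash payoffs (2, 4).
Sequential outcome (R3, Med) differs from the Nash profile (R0, High).

no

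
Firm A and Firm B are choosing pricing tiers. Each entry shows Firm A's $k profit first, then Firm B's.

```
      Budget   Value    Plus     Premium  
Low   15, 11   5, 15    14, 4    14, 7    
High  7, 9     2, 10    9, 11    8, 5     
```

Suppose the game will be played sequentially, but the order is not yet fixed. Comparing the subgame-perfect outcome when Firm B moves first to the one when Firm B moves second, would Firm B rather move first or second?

If Firm A leads: Firm B's best replies are Low→Value, High→Plus; Firm A's induced payoffs 5, 9; outcome (High, Plus), payoffs (9, 11).
If Firm B leads: Firm A's best replies are Budget→Low, Value→Low, Plus→Low, Premium→Low; Firm B's induced payoffs 11, 15, 4, 7; outcome (Low, Value), payoffs (5, 15).
Firm B gets 15 moving first and 11 moving second, so Firm B prefers to move first.

first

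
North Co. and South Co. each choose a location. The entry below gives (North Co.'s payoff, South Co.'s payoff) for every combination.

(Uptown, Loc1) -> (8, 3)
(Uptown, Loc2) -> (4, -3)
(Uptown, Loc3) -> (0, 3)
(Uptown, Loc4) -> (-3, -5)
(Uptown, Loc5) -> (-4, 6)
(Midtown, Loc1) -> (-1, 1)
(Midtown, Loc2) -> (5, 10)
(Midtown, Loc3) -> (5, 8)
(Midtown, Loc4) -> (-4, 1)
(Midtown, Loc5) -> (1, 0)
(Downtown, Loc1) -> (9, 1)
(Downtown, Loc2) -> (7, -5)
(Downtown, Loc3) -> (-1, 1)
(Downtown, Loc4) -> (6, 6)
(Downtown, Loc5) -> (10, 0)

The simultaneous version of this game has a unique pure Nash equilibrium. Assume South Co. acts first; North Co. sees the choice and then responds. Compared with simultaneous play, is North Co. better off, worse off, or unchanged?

North Co. best-responds to each possible South Co. move:
- Loc1: BR = Downtown, leader payoff 1.
- Loc2: BR = Downtown, leader payoff -5.
- Loc3: BR = Midtown, leader payoff 8.
- Loc4: BR = Downtown, leader payoff 6.
- Loc5: BR = Downtown, leader payoff 0.
Among 1, -5, 8, 6, 0, the best is 8 at Loc3. Subgame-perfect outcome: (Midtown, Loc3) with payoffs (5, 8).
Now find the simultaneous Nash equilibrium.
North Co.'s best replies: Loc1→Downtown; Loc2→Downtown; Loc3→Midtown; Loc4→Downtown; Loc5→Downtown.
South Co.'s best replies: Uptown→Loc5; Midtown→Loc2; Downtown→Loc4.
Only (Downtown, Loc4) has each player best-responding; Nash payoffs (6, 6).
North Co. earns 5 sequentially versus 6 at the Nash outcome: worse off.

worse off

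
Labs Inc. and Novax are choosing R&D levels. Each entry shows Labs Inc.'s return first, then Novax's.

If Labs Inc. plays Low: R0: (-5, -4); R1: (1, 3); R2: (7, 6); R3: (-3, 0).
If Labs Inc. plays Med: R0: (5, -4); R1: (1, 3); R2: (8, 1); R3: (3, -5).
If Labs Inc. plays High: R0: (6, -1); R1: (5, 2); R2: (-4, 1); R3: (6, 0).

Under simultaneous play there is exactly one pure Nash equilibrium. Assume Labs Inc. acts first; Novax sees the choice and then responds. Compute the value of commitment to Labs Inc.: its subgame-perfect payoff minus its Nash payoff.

2

Novax best-responds to each possible Labs Inc. move:
- Low → Novax plays R2 (best of -4, 3, 6, 0); Labs Inc. gets 7.
- Med → Novax plays R1 (best of -4, 3, 1, -5); Labs Inc. gets 1.
- High → Novax plays R1 (best of -1, 2, 1, 0); Labs Inc. gets 5.
Among 7, 1, 5, the best is 7 at Low. Subgame-perfect outcome: (Low, R2) with payoffs (7, 6).
Now find the simultaneous Nash equilibrium.
Labs Inc.'s best replies: R0→High; R1→High; R2→Med; R3→High.
Novax's best replies: Low→R2; Med→R1; High→R1.
Only (High, R1) has each player best-responding; Nash payoffs (5, 2).
Labs Inc.'s commitment gain: 7 − 5 = 2.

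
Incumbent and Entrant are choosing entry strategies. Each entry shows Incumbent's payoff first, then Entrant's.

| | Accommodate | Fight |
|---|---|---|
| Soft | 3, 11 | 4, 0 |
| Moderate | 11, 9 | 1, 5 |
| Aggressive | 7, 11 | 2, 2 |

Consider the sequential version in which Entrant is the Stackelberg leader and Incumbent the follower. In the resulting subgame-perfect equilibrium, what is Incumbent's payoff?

Solve by backward induction (Entrant leads).
- Accommodate → Incumbent plays Moderate (best of 3, 11, 7); Entrant gets 9.
- Fight → Incumbent plays Soft (best of 4, 1, 2); Entrant gets 0.
Entrant's induced payoffs are 9, 0, so Entrant commits to Accommodate. Subgame-perfect outcome: (Moderate, Accommodate) with payoffs (11, 9).

11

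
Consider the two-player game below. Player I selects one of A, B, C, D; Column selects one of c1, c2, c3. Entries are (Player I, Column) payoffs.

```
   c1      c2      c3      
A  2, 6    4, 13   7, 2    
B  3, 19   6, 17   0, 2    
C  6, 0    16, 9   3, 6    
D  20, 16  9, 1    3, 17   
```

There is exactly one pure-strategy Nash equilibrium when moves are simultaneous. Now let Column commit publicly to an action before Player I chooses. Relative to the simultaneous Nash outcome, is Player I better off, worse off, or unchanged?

Backward induction with Column moving first.
- c1: BR = D, leader payoff 16.
- c2: BR = C, leader payoff 9.
- c3: BR = A, leader payoff 2.
Column's induced payoffs are 16, 9, 2, so Column commits to c1. Subgame-perfect outcome: (D, c1) with payoffs (20, 16).
Under simultaneous play:
Player I's best replies: c1→D; c2→C; c3→A.
Column's best replies: A→c2; B→c1; C→c2; D→c3.
The unique mutual best reply is (C, c2), giving (16, 9).
Player I earns 20 sequentially versus 16 at the Nash outcome: better off.

better off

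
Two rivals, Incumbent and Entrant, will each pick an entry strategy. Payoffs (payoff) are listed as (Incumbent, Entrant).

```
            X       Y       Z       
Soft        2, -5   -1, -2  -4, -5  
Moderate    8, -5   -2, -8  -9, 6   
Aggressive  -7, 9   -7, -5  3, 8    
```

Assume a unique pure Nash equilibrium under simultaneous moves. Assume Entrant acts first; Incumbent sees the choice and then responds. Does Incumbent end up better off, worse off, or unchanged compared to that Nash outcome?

Work backward from Incumbent's decision.
- X: BR = Moderate, leader payoff -5.
- Y: BR = Soft, leader payoff -2.
- Z: BR = Aggressive, leader payoff 8.
Entrant's induced payoffs are -5, -2, 8, so Entrant commits to Z. Subgame-perfect outcome: (Aggressive, Z) with payoffs (3, 8).
For the simultaneous game, intersect best replies.
Incumbent's best replies: X→Moderate; Y→Soft; Z→Aggressive.
Entrant's best replies: Soft→Y; Moderate→Z; Aggressive→X.
Only (Soft, Y) has each player best-responding; Nash payoffs (-1, -2).
Incumbent earns 3 sequentially versus -1 at the Nash outcome: better off.

better off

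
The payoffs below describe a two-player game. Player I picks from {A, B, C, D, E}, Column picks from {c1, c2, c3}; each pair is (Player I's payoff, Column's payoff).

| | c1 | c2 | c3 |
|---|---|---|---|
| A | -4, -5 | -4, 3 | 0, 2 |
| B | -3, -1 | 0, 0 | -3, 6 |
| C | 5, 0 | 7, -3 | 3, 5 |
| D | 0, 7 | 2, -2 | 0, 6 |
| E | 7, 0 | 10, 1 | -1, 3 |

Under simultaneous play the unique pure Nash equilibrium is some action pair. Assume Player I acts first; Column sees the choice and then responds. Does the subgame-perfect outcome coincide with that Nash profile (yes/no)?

Work backward from Column's decision.
- A: Column compares -5, 3, 2 and picks c2; Player I would get -4.
- B: Column compares -1, 0, 6 and picks c3; Player I would get -3.
- C: Column compares 0, -3, 5 and picks c3; Player I would get 3.
- D: Column compares 7, -2, 6 and picks c1; Player I would get 0.
- E: Column compares 0, 1, 3 and picks c3; Player I would get -1.
Among -4, -3, 3, 0, -1, the best is 3 at C. Subgame-perfect outcome: (C, c3) with payoffs (3, 5).
Now find the simultaneous Nash equilibrium.
Player I's best replies: c1→E; c2→E; c3→C.
Column's best replies: A→c2; B→c3; C→c3; D→c1; E→c3.
The unique mutual best reply is (C, c3), giving (3, 5).
Sequential outcome (C, c3) coincides with the Nash profile (C, c3).

yes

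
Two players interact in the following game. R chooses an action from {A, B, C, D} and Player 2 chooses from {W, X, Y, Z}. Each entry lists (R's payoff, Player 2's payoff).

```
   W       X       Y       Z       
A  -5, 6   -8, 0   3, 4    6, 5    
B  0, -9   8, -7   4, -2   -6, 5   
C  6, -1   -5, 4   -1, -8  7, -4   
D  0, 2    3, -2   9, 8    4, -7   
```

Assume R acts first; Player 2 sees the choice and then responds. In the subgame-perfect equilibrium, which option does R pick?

Backward induction with R moving first.
- A: BR = W, leader payoff -5.
- B: BR = Z, leader payoff -6.
- C: BR = X, leader payoff -5.
- D: BR = Y, leader payoff 9.
Among -5, -6, -5, 9, the best is 9 at D. Subgame-perfect outcome: (D, Y) with payoffs (9, 8).

D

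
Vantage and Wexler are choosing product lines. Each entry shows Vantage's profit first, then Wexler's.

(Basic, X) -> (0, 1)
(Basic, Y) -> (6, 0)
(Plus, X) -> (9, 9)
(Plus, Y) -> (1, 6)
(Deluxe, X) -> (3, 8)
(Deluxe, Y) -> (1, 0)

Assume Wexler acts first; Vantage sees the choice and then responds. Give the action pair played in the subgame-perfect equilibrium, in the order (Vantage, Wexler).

(Plus, X)

Vantage best-responds to each possible Wexler move:
- X → Vantage plays Plus (best of 0, 9, 3); Wexler gets 9.
- Y → Vantage plays Basic (best of 6, 1, 1); Wexler gets 0.
Among 9, 0, the best is 9 at X. Subgame-perfect outcome: (Plus, X) with payoffs (9, 9).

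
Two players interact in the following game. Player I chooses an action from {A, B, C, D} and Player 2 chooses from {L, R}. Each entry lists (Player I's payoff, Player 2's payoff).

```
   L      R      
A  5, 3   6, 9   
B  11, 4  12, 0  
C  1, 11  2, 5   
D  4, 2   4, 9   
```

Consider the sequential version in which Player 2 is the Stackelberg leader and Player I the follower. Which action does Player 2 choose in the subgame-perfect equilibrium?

Backward induction with Player 2 moving first.
- L → Player I plays B (best of 5, 11, 1, 4); Player 2 gets 4.
- R → Player I plays B (best of 6, 12, 2, 4); Player 2 gets 0.
Among 4, 0, the best is 4 at L. Subgame-perfect outcome: (B, L) with payoffs (11, 4).

L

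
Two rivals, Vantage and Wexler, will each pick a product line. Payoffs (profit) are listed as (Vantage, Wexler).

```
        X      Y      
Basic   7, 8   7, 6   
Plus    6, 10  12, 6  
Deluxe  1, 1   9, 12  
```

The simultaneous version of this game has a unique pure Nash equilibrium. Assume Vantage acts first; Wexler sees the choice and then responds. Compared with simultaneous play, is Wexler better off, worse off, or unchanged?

Work backward from Wexler's decision.
- Basic: BR = X, leader payoff 7.
- Plus: BR = X, leader payoff 6.
- Deluxe: BR = Y, leader payoff 9.
Maximizing over 7, 6, 9, Vantage chooses Deluxe. Subgame-perfect outcome: (Deluxe, Y) with payoffs (9, 12).
Under simultaneous play:
Vantage's best replies: X→Basic; Y→Plus.
Wexler's best replies: Basic→X; Plus→X; Deluxe→Y.
Only (Basic, X) has each player best-responding; Nash payoffs (7, 8).
Wexler earns 12 sequentially versus 8 at the Nash outcome: better off.

better off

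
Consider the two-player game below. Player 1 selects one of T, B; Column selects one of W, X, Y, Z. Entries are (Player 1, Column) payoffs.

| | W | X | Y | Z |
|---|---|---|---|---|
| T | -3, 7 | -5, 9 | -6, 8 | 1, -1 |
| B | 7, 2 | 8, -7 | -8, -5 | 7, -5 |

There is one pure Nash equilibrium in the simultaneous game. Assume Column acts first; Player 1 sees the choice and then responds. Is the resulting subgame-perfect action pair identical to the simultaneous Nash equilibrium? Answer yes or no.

no

Work backward from Player 1's decision.
- W → Player 1 plays B (best of -3, 7); Column gets 2.
- X → Player 1 plays B (best of -5, 8); Column gets -7.
- Y → Player 1 plays T (best of -6, -8); Column gets 8.
- Z → Player 1 plays B (best of 1, 7); Column gets -5.
Among 2, -7, 8, -5, the best is 8 at Y. Subgame-perfect outcome: (T, Y) with payoffs (-6, 8).
For the simultaneous game, intersect best replies.
Player 1's best replies: W→B; X→B; Y→T; Z→B.
Column's best replies: T→X; B→W.
The unique mutual best reply is (B, W), giving (7, 2).
Sequential outcome (T, Y) differs from the Nash profile (B, W).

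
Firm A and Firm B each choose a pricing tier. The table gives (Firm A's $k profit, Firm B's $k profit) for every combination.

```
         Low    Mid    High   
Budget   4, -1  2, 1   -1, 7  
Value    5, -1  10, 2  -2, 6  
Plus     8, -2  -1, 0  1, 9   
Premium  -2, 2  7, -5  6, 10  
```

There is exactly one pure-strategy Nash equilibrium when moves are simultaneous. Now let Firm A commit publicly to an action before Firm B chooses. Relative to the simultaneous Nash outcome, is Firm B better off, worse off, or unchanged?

unchanged

Work backward from Firm B's decision.
- Budget: BR = High, leader payoff -1.
- Value: BR = High, leader payoff -2.
- Plus: BR = High, leader payoff 1.
- Premium: BR = High, leader payoff 6.
Among -1, -2, 1, 6, the best is 6 at Premium. Subgame-perfect outcome: (Premium, High) with payoffs (6, 10).
Under simultaneous play:
Firm A's best replies: Low→Plus; Mid→Value; High→Premium.
Firm B's best replies: Budget→High; Value→High; Plus→High; Premium→High.
The unique mutual best reply is (Premium, High), giving (6, 10).
Firm B earns 10 sequentially versus 10 at the Nash outcome: unchanged.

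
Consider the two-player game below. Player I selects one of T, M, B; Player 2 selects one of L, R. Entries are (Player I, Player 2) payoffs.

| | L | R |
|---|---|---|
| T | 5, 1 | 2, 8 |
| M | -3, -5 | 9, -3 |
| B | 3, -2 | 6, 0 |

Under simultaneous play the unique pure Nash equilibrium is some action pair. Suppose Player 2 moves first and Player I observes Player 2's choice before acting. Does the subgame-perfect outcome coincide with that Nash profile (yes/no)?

no

Player I best-responds to each possible Player 2 move:
- L: BR = T, leader payoff 1.
- R: BR = M, leader payoff -3.
Among 1, -3, the best is 1 at L. Subgame-perfect outcome: (T, L) with payoffs (5, 1).
Under simultaneous play:
Player I's best replies: L→T; R→M.
Player 2's best replies: T→R; M→R; B→R.
The unique mutual best reply is (M, R), giving (9, -3).
Sequential outcome (T, L) differs from the Nash profile (M, R).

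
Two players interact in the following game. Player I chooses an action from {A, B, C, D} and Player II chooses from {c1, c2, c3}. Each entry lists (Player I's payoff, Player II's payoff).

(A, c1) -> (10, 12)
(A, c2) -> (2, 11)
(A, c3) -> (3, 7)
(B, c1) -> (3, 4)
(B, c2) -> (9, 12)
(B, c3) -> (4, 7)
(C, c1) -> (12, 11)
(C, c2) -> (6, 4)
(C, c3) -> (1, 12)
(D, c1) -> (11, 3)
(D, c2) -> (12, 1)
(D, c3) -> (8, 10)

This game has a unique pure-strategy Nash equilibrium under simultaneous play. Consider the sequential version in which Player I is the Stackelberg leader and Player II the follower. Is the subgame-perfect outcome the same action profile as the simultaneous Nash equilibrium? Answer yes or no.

no

Backward induction with Player I moving first.
- A: BR = c1, leader payoff 10.
- B: BR = c2, leader payoff 9.
- C: BR = c3, leader payoff 1.
- D: BR = c3, leader payoff 8.
Among 10, 9, 1, 8, the best is 10 at A. Subgame-perfect outcome: (A, c1) with payoffs (10, 12).
For the simultaneous game, intersect best replies.
Player I's best replies: c1→C; c2→D; c3→D.
Player II's best replies: A→c1; B→c2; C→c3; D→c3.
The unique mutual best reply is (D, c3), giving (8, 10).
Sequential outcome (A, c1) differs from the Nash profile (D, c3).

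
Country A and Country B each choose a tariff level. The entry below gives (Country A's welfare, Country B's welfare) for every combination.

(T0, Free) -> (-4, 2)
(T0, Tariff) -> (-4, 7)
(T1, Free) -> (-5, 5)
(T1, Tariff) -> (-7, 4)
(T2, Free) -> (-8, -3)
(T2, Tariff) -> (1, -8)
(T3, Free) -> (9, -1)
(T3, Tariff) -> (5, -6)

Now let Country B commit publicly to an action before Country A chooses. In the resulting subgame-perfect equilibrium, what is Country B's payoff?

-1

Work backward from Country A's decision.
- Free: Country A compares -4, -5, -8, 9 and picks T3; Country B would get -1.
- Tariff: Country A compares -4, -7, 1, 5 and picks T3; Country B would get -6.
Country B's induced payoffs are -1, -6, so Country B commits to Free. Subgame-perfect outcome: (T3, Free) with payoffs (9, -1).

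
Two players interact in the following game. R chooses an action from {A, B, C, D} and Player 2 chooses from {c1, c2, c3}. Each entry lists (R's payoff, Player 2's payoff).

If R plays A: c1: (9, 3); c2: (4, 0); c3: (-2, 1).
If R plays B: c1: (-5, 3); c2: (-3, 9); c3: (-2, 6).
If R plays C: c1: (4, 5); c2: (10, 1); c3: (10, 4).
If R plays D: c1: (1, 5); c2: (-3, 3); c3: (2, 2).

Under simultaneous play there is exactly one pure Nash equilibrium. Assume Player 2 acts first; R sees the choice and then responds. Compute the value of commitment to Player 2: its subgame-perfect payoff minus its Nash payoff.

1

Backward induction with Player 2 moving first.
- c1: R compares 9, -5, 4, 1 and picks A; Player 2 would get 3.
- c2: R compares 4, -3, 10, -3 and picks C; Player 2 would get 1.
- c3: R compares -2, -2, 10, 2 and picks C; Player 2 would get 4.
Maximizing over 3, 1, 4, Player 2 chooses c3. Subgame-perfect outcome: (C, c3) with payoffs (10, 4).
For the simultaneous game, intersect best replies.
R's best replies: c1→A; c2→C; c3→C.
Player 2's best replies: A→c1; B→c2; C→c1; D→c1.
The unique mutual best reply is (A, c1), giving (9, 3).
Player 2's commitment gain: 4 − 3 = 1.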